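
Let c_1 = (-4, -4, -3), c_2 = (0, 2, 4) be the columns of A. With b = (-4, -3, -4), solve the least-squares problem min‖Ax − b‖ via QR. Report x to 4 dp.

x = (0.8571, -0.2429)

c_1 = (-4, -4, -3); ‖c_1‖ = 6.4031, so q_1 = (-0.6247, -0.6247, -0.4685).
q_1·c_2 = (-0.6247)·0 + (-0.6247)·2 + (-0.4685)·4 = -3.1235.
u_2 = c_2 + 3.1235·q_1 = (-1.9512, 0.0488, 2.5366).
‖u_2‖ = 3.2006, so q_2 = (-0.6096, 0.0152, 0.7925).
Qᵀb = (6.2470, -0.7773).
Back-substitute: x_2 = -0.7773/3.2006 = -0.2429.
x_1 = (6.2470 + 3.1235·(-0.2429))/6.4031 = 0.8571.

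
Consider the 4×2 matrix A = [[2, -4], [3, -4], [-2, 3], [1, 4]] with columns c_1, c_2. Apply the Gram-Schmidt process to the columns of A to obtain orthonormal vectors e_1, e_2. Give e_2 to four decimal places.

e_2 = (-0.2835, -0.0607, 0.1012, 0.9517)

c_1 = (2, 3, -2, 1); ‖c_1‖ = 4.2426, so e_1 = (0.4714, 0.7071, -0.4714, 0.2357).
e_1·c_2 = 0.4714·(-4) + 0.7071·(-4) + (-0.4714)·3 + 0.2357·4 = -5.1854.
u_2 = c_2 + 5.1854·e_1 = (-1.5556, -0.3333, 0.5556, 5.2222).
‖u_2‖ = 5.4874, so e_2 = (-0.2835, -0.0607, 0.1012, 0.9517).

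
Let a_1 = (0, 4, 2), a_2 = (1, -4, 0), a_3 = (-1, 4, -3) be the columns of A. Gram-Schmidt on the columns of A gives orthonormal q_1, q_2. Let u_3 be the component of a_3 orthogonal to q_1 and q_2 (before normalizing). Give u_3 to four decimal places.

u_3 = (1.1429, 0.2857, -0.5714)

q_1 = a_1/‖a_1‖ = (0, 4, 2)/4.4721 = (0.0000, 0.8944, 0.4472).
r_{12} = q_1·a_2 = -3.5777.
u_2 = a_2 + 3.5777·q_1 = (1.0000, -0.8000, 1.6000).
‖u_2‖ = 2.0494, so q_2 = (0.4880, -0.3904, 0.7807).
r_{13} = q_1·a_3 = 2.2361; r_{23} = q_2·a_3 = -4.3916.
u_3 = a_3 − 2.2361·q_1 + 4.3916·q_2 = (1.1429, 0.2857, -0.5714).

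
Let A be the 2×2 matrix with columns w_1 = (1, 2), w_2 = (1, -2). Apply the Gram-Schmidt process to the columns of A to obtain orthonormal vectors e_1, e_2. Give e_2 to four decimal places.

w_1 = (1, 2); ‖w_1‖ = 2.2361, so e_1 = (0.4472, 0.8944).
e_1·w_2 = 0.4472·1 + 0.8944·(-2) = -1.3416.
u_2 = w_2 + 1.3416·e_1 = (1.6000, -0.8000).
‖u_2‖ = 1.7889, so e_2 = (0.8944, -0.4472).

e_2 = (0.8944, -0.4472)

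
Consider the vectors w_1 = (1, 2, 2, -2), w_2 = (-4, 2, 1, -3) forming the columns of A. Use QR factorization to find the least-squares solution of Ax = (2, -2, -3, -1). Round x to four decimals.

x = (-0.2577, -0.3313)

w_1 = (1, 2, 2, -2); ‖w_1‖ = 3.6056, so e_1 = (0.2774, 0.5547, 0.5547, -0.5547).
e_1·w_2 = 0.2774·(-4) + 0.5547·2 + 0.5547·1 + (-0.5547)·(-3) = 2.2188.
u_2 = w_2 − 2.2188·e_1 = (-4.6154, 0.7692, -0.2308, -1.7692).
‖u_2‖ = 5.0077, so e_2 = (-0.9217, 0.1536, -0.0461, -0.3533).
Qᵀb = (-1.6641, -1.6590).
Back-substitute: x_2 = -1.6590/5.0077 = -0.3313.
x_1 = (-1.6641 − 2.2188·(-0.3313))/3.6056 = -0.2577.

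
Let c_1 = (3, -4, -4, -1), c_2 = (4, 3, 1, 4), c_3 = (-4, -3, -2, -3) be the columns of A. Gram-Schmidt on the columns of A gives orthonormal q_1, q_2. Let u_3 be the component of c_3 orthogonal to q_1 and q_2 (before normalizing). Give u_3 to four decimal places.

u_3 = (-0.6176, 0.0882, -0.7353, 0.7353)

c_1 = (3, -4, -4, -1); ‖c_1‖ = 6.4807, so q_1 = (0.4629, -0.6172, -0.6172, -0.1543).
q_1·c_2 = 0.4629·4 + (-0.6172)·3 + (-0.6172)·1 + (-0.1543)·4 = -1.2344.
u_2 = c_2 + 1.2344·q_1 = (4.5714, 2.2381, 0.2381, 3.8095).
‖u_2‖ = 6.3621, so q_2 = (0.7185, 0.3518, 0.0374, 0.5988).
q_1·c_3 = 0.4629·(-4) + (-0.6172)·(-3) + (-0.6172)·(-2) + (-0.1543)·(-3) = 1.6973; q_2·c_3 = 0.7185·(-4) + 0.3518·(-3) + 0.0374·(-2) + 0.5988·(-3) = -5.8007.
u_3 = c_3 − 1.6973·q_1 + 5.8007·q_2 = (-0.6176, 0.0882, -0.7353, 0.7353).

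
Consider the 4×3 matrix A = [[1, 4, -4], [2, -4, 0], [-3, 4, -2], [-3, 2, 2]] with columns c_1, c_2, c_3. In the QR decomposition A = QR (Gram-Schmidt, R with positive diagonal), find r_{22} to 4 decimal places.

c_1 = (1, 2, -3, -3); ‖c_1‖ = 4.7958, so q_1 = (0.2085, 0.4170, -0.6255, -0.6255).
q_1·c_2 = 0.2085·4 + 0.4170·(-4) + (-0.6255)·4 + (-0.6255)·2 = -4.5873.
u_2 = c_2 + 4.5873·q_1 = (4.9565, -2.0870, 1.1304, -0.8696).
r_{22} = ‖u_2‖ = 5.5639.

r_{22} = 5.5639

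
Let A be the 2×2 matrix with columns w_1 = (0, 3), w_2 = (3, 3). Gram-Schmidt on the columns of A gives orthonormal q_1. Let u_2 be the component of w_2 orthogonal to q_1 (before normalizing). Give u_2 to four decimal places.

u_2 = (3.0000, 0.0000)

w_1 = (0, 3); ‖w_1‖ = 3.0000, so q_1 = (0.0000, 1.0000).
q_1·w_2 = 0.0000·3 + 1.0000·3 = 3.0000.
u_2 = w_2 − 3.0000·q_1 = (3.0000, 0.0000).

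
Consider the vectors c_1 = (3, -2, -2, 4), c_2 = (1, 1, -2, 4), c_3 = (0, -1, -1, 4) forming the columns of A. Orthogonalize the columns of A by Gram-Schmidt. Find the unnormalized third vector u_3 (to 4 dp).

u_3 = (-1.3684, -0.9123, 0.5719, 0.8561)

q_1 = c_1/‖c_1‖ = (3, -2, -2, 4)/5.7446 = (0.5222, -0.3482, -0.3482, 0.6963).
r_{12} = q_1·c_2 = 3.6556.
u_2 = c_2 − 3.6556·q_1 = (-0.9091, 2.2727, -0.7273, 1.4545).
‖u_2‖ = 2.9388, so q_2 = (-0.3093, 0.7734, -0.2475, 0.4950).
r_{13} = q_1·c_3 = 3.4816; r_{23} = q_2·c_3 = 1.4539.
u_3 = c_3 − 3.4816·q_1 − 1.4539·q_2 = (-1.3684, -0.9123, 0.5719, 0.8561).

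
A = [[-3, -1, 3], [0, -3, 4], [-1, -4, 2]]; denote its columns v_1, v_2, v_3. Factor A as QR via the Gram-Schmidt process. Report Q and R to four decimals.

Q = [[-0.9487, 0.2395, 0.2065], [0.0000, -0.6531, 0.7573], [-0.3162, -0.7184, -0.6196]], R = [[3.1623, 2.2136, -3.4785], [0.0000, 4.5935, -3.3308], [0.0000, 0.0000, 2.4095]]

v_1 = (-3, 0, -1); ‖v_1‖ = 3.1623, so q_1 = (-0.9487, 0.0000, -0.3162).
q_1·v_2 = (-0.9487)·(-1) + 0.0000·(-3) + (-0.3162)·(-4) = 2.2136.
u_2 = v_2 − 2.2136·q_1 = (1.1000, -3.0000, -3.3000).
‖u_2‖ = 4.5935, so q_2 = (0.2395, -0.6531, -0.7184).
q_1·v_3 = (-0.9487)·3 + 0.0000·4 + (-0.3162)·2 = -3.4785; q_2·v_3 = 0.2395·3 + (-0.6531)·4 + (-0.7184)·2 = -3.3308.
u_3 = v_3 + 3.4785·q_1 + 3.3308·q_2 = (0.4976, 1.8246, -1.4929).
‖u_3‖ = 2.4095, so q_3 = (0.2065, 0.7573, -0.6196).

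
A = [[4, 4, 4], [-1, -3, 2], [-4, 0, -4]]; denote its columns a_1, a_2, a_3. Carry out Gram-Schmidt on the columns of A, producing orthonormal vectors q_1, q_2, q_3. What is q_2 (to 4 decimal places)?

q_1 = a_1/‖a_1‖ = (4, -1, -4)/5.7446 = (0.6963, -0.1741, -0.6963).
r_{12} = q_1·a_2 = 3.3075.
u_2 = a_2 − 3.3075·q_1 = (1.6970, -2.4242, 2.3030).
‖u_2‖ = 3.7497, so q_2 = (0.4526, -0.6465, 0.6142).

q_2 = (0.4526, -0.6465, 0.6142)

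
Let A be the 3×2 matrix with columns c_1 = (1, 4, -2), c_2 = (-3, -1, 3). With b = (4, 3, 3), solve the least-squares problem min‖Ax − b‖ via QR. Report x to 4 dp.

x = (0.4870, 0.0174)

c_1 = (1, 4, -2); ‖c_1‖ = 4.5826, so e_1 = (0.2182, 0.8729, -0.4364).
e_1·c_2 = 0.2182·(-3) + 0.8729·(-1) + (-0.4364)·3 = -2.8368.
u_2 = c_2 + 2.8368·e_1 = (-2.3810, 1.4762, 1.7619).
‖u_2‖ = 3.3094, so e_2 = (-0.7194, 0.4461, 0.5324).
Qᵀb = (2.1822, 0.0576).
Back-substitute: x_2 = 0.0576/3.3094 = 0.0174.
x_1 = (2.1822 + 2.8368·0.0174)/4.5826 = 0.4870.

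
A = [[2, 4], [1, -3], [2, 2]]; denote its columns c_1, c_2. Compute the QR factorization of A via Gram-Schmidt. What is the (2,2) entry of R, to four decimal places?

c_1 = (2, 1, 2); ‖c_1‖ = 3.0000, so q_1 = (0.6667, 0.3333, 0.6667).
q_1·c_2 = 0.6667·4 + 0.3333·(-3) + 0.6667·2 = 3.0000.
u_2 = c_2 − 3.0000·q_1 = (2.0000, -4.0000, 0.0000).
r_{22} = ‖u_2‖ = 4.4721.

r_{22} = 4.4721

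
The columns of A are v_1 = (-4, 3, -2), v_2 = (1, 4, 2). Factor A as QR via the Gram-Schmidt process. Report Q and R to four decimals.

v_1 = (-4, 3, -2); ‖v_1‖ = 5.3852, so e_1 = (-0.7428, 0.5571, -0.3714).
e_1·v_2 = (-0.7428)·1 + 0.5571·4 + (-0.3714)·2 = 0.7428.
u_2 = v_2 − 0.7428·e_1 = (1.5517, 3.5862, 2.2759).
‖u_2‖ = 4.5220, so e_2 = (0.3432, 0.7931, 0.5033).

Q = [[-0.7428, 0.3432], [0.5571, 0.7931], [-0.3714, 0.5033]], R = [[5.3852, 0.7428], [0.0000, 4.5220]]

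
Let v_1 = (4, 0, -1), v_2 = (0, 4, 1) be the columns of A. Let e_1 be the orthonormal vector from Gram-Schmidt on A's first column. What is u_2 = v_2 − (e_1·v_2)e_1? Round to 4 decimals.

u_2 = (0.2353, 4.0000, 0.9412)

v_1 = (4, 0, -1); ‖v_1‖ = 4.1231, so e_1 = (0.9701, 0.0000, -0.2425).
e_1·v_2 = 0.9701·0 + 0.0000·4 + (-0.2425)·1 = -0.2425.
u_2 = v_2 + 0.2425·e_1 = (0.2353, 4.0000, 0.9412).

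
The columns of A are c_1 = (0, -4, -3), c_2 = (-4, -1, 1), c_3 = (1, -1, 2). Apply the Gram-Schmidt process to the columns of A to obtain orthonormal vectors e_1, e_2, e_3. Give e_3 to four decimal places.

e_3 = (0.3304, -0.5663, 0.7551)

e_1 = c_1/‖c_1‖ = (0, -4, -3)/5.0000 = (0.0000, -0.8000, -0.6000).
r_{12} = e_1·c_2 = 0.2000.
u_2 = c_2 − 0.2000·e_1 = (-4.0000, -0.8400, 1.1200).
‖u_2‖ = 4.2379, so e_2 = (-0.9439, -0.1982, 0.2643).
r_{13} = e_1·c_3 = -0.4000; r_{23} = e_2·c_3 = -0.2171.
u_3 = c_3 + 0.4000·e_1 + 0.2171·e_2 = (0.7951, -1.3630, 1.8174).
‖u_3‖ = 2.4068, so e_3 = (0.3304, -0.5663, 0.7551).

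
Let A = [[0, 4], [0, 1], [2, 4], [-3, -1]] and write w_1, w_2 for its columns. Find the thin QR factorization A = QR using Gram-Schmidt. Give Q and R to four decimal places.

Q = [[0.0000, 0.8050], [0.0000, 0.2012], [0.5547, 0.4644], [-0.8321, 0.3096]], R = [[3.6056, 3.0509], [0.0000, 4.9691]]

w_1 = (0, 0, 2, -3); ‖w_1‖ = 3.6056, so e_1 = (0.0000, 0.0000, 0.5547, -0.8321).
e_1·w_2 = 0.0000·4 + 0.0000·1 + 0.5547·4 + (-0.8321)·(-1) = 3.0509.
u_2 = w_2 − 3.0509·e_1 = (4.0000, 1.0000, 2.3077, 1.5385).
‖u_2‖ = 4.9691, so e_2 = (0.8050, 0.2012, 0.4644, 0.3096).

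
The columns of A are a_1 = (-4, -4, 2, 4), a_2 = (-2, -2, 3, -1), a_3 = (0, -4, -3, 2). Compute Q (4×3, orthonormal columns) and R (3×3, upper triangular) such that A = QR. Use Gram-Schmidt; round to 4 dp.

a_1 = (-4, -4, 2, 4); ‖a_1‖ = 7.2111, so e_1 = (-0.5547, -0.5547, 0.2774, 0.5547).
e_1·a_2 = (-0.5547)·(-2) + (-0.5547)·(-2) + 0.2774·3 + 0.5547·(-1) = 2.4962.
u_2 = a_2 − 2.4962·e_1 = (-0.6154, -0.6154, 2.3077, -2.3846).
‖u_2‖ = 3.4306, so e_2 = (-0.1794, -0.1794, 0.6727, -0.6951).
e_1·a_3 = (-0.5547)·0 + (-0.5547)·(-4) + 0.2774·(-3) + 0.5547·2 = 2.4962; e_2·a_3 = (-0.1794)·0 + (-0.1794)·(-4) + 0.6727·(-3) + (-0.6951)·2 = -2.6907.
u_3 = a_3 − 2.4962·e_1 + 2.6907·e_2 = (0.9020, -3.0980, -1.8824, -1.2549).
‖u_3‖ = 3.9407, so e_3 = (0.2289, -0.7862, -0.4777, -0.3184).

Q = [[-0.5547, -0.1794, 0.2289], [-0.5547, -0.1794, -0.7862], [0.2774, 0.6727, -0.4777], [0.5547, -0.6951, -0.3184]], R = [[7.2111, 2.4962, 2.4962], [0.0000, 3.4306, -2.6907], [0.0000, 0.0000, 3.9407]]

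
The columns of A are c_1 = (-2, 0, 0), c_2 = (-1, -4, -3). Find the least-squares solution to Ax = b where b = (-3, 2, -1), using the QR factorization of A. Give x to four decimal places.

x = (1.6000, -0.2000)

c_1 = (-2, 0, 0); ‖c_1‖ = 2.0000, so e_1 = (-1.0000, 0.0000, 0.0000).
e_1·c_2 = (-1.0000)·(-1) + 0.0000·(-4) + 0.0000·(-3) = 1.0000.
u_2 = c_2 − 1.0000·e_1 = (0.0000, -4.0000, -3.0000).
‖u_2‖ = 5.0000, so e_2 = (0.0000, -0.8000, -0.6000).
Qᵀb = (3.0000, -1.0000).
Back-substitute: x_2 = -1.0000/5.0000 = -0.2000.
x_1 = (3.0000 − 1.0000·(-0.2000))/2.0000 = 1.6000.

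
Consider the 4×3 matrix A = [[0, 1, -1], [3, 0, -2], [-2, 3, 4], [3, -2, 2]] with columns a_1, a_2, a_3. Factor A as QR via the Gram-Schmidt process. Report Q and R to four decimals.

Q = [[0.0000, 0.3663, -0.2943], [0.6396, 0.5993, -0.3234], [-0.4264, 0.6992, 0.5647], [0.6396, -0.1332, 0.6999]], R = [[4.6904, -2.5584, -1.7056], [0.0000, 2.7303, 0.9656], [0.0000, 0.0000, 4.5998]]

a_1 = (0, 3, -2, 3); ‖a_1‖ = 4.6904, so e_1 = (0.0000, 0.6396, -0.4264, 0.6396).
e_1·a_2 = 0.0000·1 + 0.6396·0 + (-0.4264)·3 + 0.6396·(-2) = -2.5584.
u_2 = a_2 + 2.5584·e_1 = (1.0000, 1.6364, 1.9091, -0.3636).
‖u_2‖ = 2.7303, so e_2 = (0.3663, 0.5993, 0.6992, -0.1332).
e_1·a_3 = 0.0000·(-1) + 0.6396·(-2) + (-0.4264)·4 + 0.6396·2 = -1.7056; e_2·a_3 = 0.3663·(-1) + 0.5993·(-2) + 0.6992·4 + (-0.1332)·2 = 0.9656.
u_3 = a_3 + 1.7056·e_1 − 0.9656·e_2 = (-1.3537, -1.4878, 2.5976, 3.2195).
‖u_3‖ = 4.5998, so e_3 = (-0.2943, -0.3234, 0.5647, 0.6999).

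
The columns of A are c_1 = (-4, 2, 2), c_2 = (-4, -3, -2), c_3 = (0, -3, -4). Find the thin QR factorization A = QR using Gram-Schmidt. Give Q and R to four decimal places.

Q = [[-0.8165, -0.5721, -0.0778], [0.4082, -0.6674, 0.6228], [0.4082, -0.4767, -0.7785]], R = [[4.8990, 1.2247, -2.8577], [0.0000, 5.2440, 3.9092], [0.0000, 0.0000, 1.2456]]

c_1 = (-4, 2, 2); ‖c_1‖ = 4.8990, so q_1 = (-0.8165, 0.4082, 0.4082).
q_1·c_2 = (-0.8165)·(-4) + 0.4082·(-3) + 0.4082·(-2) = 1.2247.
u_2 = c_2 − 1.2247·q_1 = (-3.0000, -3.5000, -2.5000).
‖u_2‖ = 5.2440, so q_2 = (-0.5721, -0.6674, -0.4767).
q_1·c_3 = (-0.8165)·0 + 0.4082·(-3) + 0.4082·(-4) = -2.8577; q_2·c_3 = (-0.5721)·0 + (-0.6674)·(-3) + (-0.4767)·(-4) = 3.9092.
u_3 = c_3 + 2.8577·q_1 − 3.9092·q_2 = (-0.0970, 0.7758, -0.9697).
‖u_3‖ = 1.2456, so q_3 = (-0.0778, 0.6228, -0.7785).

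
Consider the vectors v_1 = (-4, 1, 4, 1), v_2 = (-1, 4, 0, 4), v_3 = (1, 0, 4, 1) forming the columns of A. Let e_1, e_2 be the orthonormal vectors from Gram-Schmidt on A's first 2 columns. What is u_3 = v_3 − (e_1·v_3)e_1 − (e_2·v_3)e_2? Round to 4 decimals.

u_3 = (2.5521, -0.1810, 2.3926, 0.8190)

v_1 = (-4, 1, 4, 1); ‖v_1‖ = 5.8310, so e_1 = (-0.6860, 0.1715, 0.6860, 0.1715).
e_1·v_2 = (-0.6860)·(-1) + 0.1715·4 + 0.6860·0 + 0.1715·4 = 2.0580.
u_2 = v_2 − 2.0580·e_1 = (0.4118, 3.6471, -1.4118, 3.6471).
‖u_2‖ = 5.3633, so e_2 = (0.0768, 0.6800, -0.2632, 0.6800).
e_1·v_3 = (-0.6860)·1 + 0.1715·0 + 0.6860·4 + 0.1715·1 = 2.2295; e_2·v_3 = 0.0768·1 + 0.6800·0 + (-0.2632)·4 + 0.6800·1 = -0.2961.
u_3 = v_3 − 2.2295·e_1 + 0.2961·e_2 = (2.5521, -0.1810, 2.3926, 0.8190).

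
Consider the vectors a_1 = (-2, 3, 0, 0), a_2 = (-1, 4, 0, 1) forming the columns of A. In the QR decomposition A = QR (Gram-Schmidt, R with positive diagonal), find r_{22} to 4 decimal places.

e_1 = a_1/‖a_1‖ = (-2, 3, 0, 0)/3.6056 = (-0.5547, 0.8321, 0.0000, 0.0000).
r_{12} = e_1·a_2 = 3.8829.
u_2 = a_2 − 3.8829·e_1 = (1.1538, 0.7692, 0.0000, 1.0000).
r_{22} = ‖u_2‖ = 1.7097.

r_{22} = 1.7097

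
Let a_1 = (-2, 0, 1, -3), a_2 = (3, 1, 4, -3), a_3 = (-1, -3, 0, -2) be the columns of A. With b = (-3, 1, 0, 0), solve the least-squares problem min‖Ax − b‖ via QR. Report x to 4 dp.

e_1 = a_1/‖a_1‖ = (-2, 0, 1, -3)/3.7417 = (-0.5345, 0.0000, 0.2673, -0.8018).
r_{12} = e_1·a_2 = 1.8708.
u_2 = a_2 − 1.8708·e_1 = (4.0000, 1.0000, 3.5000, -1.5000).
‖u_2‖ = 5.6125, so e_2 = (0.7127, 0.1782, 0.6236, -0.2673).
r_{13} = e_1·a_3 = 2.1381; r_{23} = e_2·a_3 = -0.7127.
u_3 = a_3 − 2.1381·e_1 + 0.7127·e_2 = (0.6508, -2.8730, -0.1270, -0.4762).
‖u_3‖ = 2.9867, so e_3 = (0.2179, -0.9619, -0.0425, -0.1594).
Qᵀb = (1.6036, -1.9599, -1.6156).
Back-substitute: x_3 = -1.6156/2.9867 = -0.5409.
x_2 = (-1.9599 + 0.7127·(-0.5409))/5.6125 = -0.4179.
x_1 = (1.6036 − 1.8708·(-0.4179) − 2.1381·(-0.5409))/3.7417 = 0.9466.

x = (0.9466, -0.4179, -0.5409)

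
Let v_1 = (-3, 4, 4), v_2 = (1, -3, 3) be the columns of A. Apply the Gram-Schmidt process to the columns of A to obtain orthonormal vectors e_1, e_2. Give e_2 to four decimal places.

v_1 = (-3, 4, 4); ‖v_1‖ = 6.4031, so e_1 = (-0.4685, 0.6247, 0.6247).
e_1·v_2 = (-0.4685)·1 + 0.6247·(-3) + 0.6247·3 = -0.4685.
u_2 = v_2 + 0.4685·e_1 = (0.7805, -2.7073, 3.2927).
‖u_2‖ = 4.3336, so e_2 = (0.1801, -0.6247, 0.7598).

e_2 = (0.1801, -0.6247, 0.7598)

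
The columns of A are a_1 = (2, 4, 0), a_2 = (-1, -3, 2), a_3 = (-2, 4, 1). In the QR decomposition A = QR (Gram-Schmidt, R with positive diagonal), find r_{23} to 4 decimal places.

r_{23} = 0.1952

a_1 = (2, 4, 0); ‖a_1‖ = 4.4721, so q_1 = (0.4472, 0.8944, 0.0000).
q_1·a_2 = 0.4472·(-1) + 0.8944·(-3) + 0.0000·2 = -3.1305.
u_2 = a_2 + 3.1305·q_1 = (0.4000, -0.2000, 2.0000).
‖u_2‖ = 2.0494, so q_2 = (0.1952, -0.0976, 0.9759).
r_{23} = q_2·a_3 = 0.1952.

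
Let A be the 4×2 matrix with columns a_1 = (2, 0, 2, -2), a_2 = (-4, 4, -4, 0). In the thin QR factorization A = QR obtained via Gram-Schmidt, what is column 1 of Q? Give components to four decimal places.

e_1 = a_1/‖a_1‖ = (2, 0, 2, -2)/3.4641 = (0.5774, 0.0000, 0.5774, -0.5774).

e_1 = (0.5774, 0.0000, 0.5774, -0.5774)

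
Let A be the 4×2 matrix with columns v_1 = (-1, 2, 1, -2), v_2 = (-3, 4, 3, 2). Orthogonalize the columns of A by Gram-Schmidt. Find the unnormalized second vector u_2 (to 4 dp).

v_1 = (-1, 2, 1, -2); ‖v_1‖ = 3.1623, so q_1 = (-0.3162, 0.6325, 0.3162, -0.6325).
q_1·v_2 = (-0.3162)·(-3) + 0.6325·4 + 0.3162·3 + (-0.6325)·2 = 3.1623.
u_2 = v_2 − 3.1623·q_1 = (-2.0000, 2.0000, 2.0000, 4.0000).

u_2 = (-2.0000, 2.0000, 2.0000, 4.0000)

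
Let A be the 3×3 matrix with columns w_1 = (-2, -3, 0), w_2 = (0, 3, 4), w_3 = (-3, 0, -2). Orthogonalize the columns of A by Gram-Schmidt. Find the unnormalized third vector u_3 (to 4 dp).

q_1 = w_1/‖w_1‖ = (-2, -3, 0)/3.6056 = (-0.5547, -0.8321, 0.0000).
r_{12} = q_1·w_2 = -2.4962.
u_2 = w_2 + 2.4962·q_1 = (-1.3846, 0.9231, 4.0000).
‖u_2‖ = 4.3323, so q_2 = (-0.3196, 0.2131, 0.9233).
r_{13} = q_1·w_3 = 1.6641; r_{23} = q_2·w_3 = -0.8878.
u_3 = w_3 − 1.6641·q_1 + 0.8878·q_2 = (-2.3607, 1.5738, -1.1803).

u_3 = (-2.3607, 1.5738, -1.1803)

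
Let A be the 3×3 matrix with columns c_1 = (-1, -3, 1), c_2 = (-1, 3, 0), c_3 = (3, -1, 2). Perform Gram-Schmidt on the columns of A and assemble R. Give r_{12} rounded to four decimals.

q_1 = c_1/‖c_1‖ = (-1, -3, 1)/3.3166 = (-0.3015, -0.9045, 0.3015).
r_{12} = q_1·c_2 = -2.4121.

r_{12} = -2.4121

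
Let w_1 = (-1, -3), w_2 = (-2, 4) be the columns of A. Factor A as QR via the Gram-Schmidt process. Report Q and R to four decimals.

e_1 = w_1/‖w_1‖ = (-1, -3)/3.1623 = (-0.3162, -0.9487).
r_{12} = e_1·w_2 = -3.1623.
u_2 = w_2 + 3.1623·e_1 = (-3.0000, 1.0000).
‖u_2‖ = 3.1623, so e_2 = (-0.9487, 0.3162).

Q = [[-0.3162, -0.9487], [-0.9487, 0.3162]], R = [[3.1623, -3.1623], [0.0000, 3.1623]]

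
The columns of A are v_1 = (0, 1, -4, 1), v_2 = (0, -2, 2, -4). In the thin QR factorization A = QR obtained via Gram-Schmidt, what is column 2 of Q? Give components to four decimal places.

v_1 = (0, 1, -4, 1); ‖v_1‖ = 4.2426, so q_1 = (0.0000, 0.2357, -0.9428, 0.2357).
q_1·v_2 = 0.0000·0 + 0.2357·(-2) + (-0.9428)·2 + 0.2357·(-4) = -3.2998.
u_2 = v_2 + 3.2998·q_1 = (0.0000, -1.2222, -1.1111, -3.2222).
‖u_2‖ = 3.6209, so q_2 = (0.0000, -0.3375, -0.3069, -0.8899).

q_2 = (0.0000, -0.3375, -0.3069, -0.8899)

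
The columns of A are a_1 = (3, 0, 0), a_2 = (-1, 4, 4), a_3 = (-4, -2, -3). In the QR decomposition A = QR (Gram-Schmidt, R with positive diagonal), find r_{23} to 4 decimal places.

a_1 = (3, 0, 0); ‖a_1‖ = 3.0000, so e_1 = (1.0000, 0.0000, 0.0000).
e_1·a_2 = 1.0000·(-1) + 0.0000·4 + 0.0000·4 = -1.0000.
u_2 = a_2 + 1.0000·e_1 = (0.0000, 4.0000, 4.0000).
‖u_2‖ = 5.6569, so e_2 = (0.0000, 0.7071, 0.7071).
r_{23} = e_2·a_3 = -3.5355.

r_{23} = -3.5355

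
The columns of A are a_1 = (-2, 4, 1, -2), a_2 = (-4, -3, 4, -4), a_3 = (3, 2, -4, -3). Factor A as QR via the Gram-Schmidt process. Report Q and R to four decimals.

Q = [[-0.4000, -0.4554, 0.3597], [0.8000, -0.5801, -0.0898], [0.2000, 0.4988, -0.4940], [-0.4000, -0.4554, -0.7864]], R = [[5.0000, 1.6000, 0.8000], [0.0000, 7.3783, -3.1552], [0.0000, 0.0000, 5.2350]]

q_1 = a_1/‖a_1‖ = (-2, 4, 1, -2)/5.0000 = (-0.4000, 0.8000, 0.2000, -0.4000).
r_{12} = q_1·a_2 = 1.6000.
u_2 = a_2 − 1.6000·q_1 = (-3.3600, -4.2800, 3.6800, -3.3600).
‖u_2‖ = 7.3783, so q_2 = (-0.4554, -0.5801, 0.4988, -0.4554).
r_{13} = q_1·a_3 = 0.8000; r_{23} = q_2·a_3 = -3.1552.
u_3 = a_3 − 0.8000·q_1 + 3.1552·q_2 = (1.8832, -0.4702, -2.5863, -4.1168).
‖u_3‖ = 5.2350, so q_3 = (0.3597, -0.0898, -0.4940, -0.7864).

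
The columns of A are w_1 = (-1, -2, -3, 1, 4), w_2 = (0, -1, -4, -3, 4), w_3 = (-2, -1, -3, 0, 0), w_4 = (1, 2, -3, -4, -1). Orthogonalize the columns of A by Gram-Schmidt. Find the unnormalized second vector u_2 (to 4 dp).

u_2 = (0.8710, 0.7419, -1.3871, -3.8710, 0.5161)

w_1 = (-1, -2, -3, 1, 4); ‖w_1‖ = 5.5678, so e_1 = (-0.1796, -0.3592, -0.5388, 0.1796, 0.7184).
e_1·w_2 = (-0.1796)·0 + (-0.3592)·(-1) + (-0.5388)·(-4) + 0.1796·(-3) + 0.7184·4 = 4.8493.
u_2 = w_2 − 4.8493·e_1 = (0.8710, 0.7419, -1.3871, -3.8710, 0.5161).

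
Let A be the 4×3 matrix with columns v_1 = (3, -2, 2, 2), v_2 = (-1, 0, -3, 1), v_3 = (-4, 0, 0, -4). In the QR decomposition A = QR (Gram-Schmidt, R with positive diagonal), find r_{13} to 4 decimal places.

q_1 = v_1/‖v_1‖ = (3, -2, 2, 2)/4.5826 = (0.6547, -0.4364, 0.4364, 0.4364).
r_{13} = q_1·v_3 = -4.3644.

r_{13} = -4.3644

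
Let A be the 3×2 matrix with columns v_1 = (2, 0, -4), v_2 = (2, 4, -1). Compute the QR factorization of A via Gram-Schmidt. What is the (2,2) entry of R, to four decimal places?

r_{22} = 4.2190

q_1 = v_1/‖v_1‖ = (2, 0, -4)/4.4721 = (0.4472, 0.0000, -0.8944).
r_{12} = q_1·v_2 = 1.7889.
u_2 = v_2 − 1.7889·q_1 = (1.2000, 4.0000, 0.6000).
r_{22} = ‖u_2‖ = 4.2190.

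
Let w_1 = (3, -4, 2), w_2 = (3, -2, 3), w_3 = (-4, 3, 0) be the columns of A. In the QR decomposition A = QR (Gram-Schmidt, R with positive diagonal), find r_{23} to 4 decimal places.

r_{23} = 0.5336

w_1 = (3, -4, 2); ‖w_1‖ = 5.3852, so q_1 = (0.5571, -0.7428, 0.3714).
q_1·w_2 = 0.5571·3 + (-0.7428)·(-2) + 0.3714·3 = 4.2710.
u_2 = w_2 − 4.2710·q_1 = (0.6207, 1.1724, 1.4138).
‖u_2‖ = 1.9387, so q_2 = (0.3202, 0.6047, 0.7292).
r_{23} = q_2·w_3 = 0.5336.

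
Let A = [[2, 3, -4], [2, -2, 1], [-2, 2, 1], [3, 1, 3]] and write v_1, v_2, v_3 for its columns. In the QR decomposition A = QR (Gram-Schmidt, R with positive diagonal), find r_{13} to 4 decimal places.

q_1 = v_1/‖v_1‖ = (2, 2, -2, 3)/4.5826 = (0.4364, 0.4364, -0.4364, 0.6547).
r_{13} = q_1·v_3 = 0.2182.

r_{13} = 0.2182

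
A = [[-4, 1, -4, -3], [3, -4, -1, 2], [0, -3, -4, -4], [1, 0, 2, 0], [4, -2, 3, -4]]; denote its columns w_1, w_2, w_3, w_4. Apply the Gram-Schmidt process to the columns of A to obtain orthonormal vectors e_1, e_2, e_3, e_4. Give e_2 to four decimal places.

e_2 = (-0.3186, -0.5664, -0.7434, 0.1416, 0.0708)

w_1 = (-4, 3, 0, 1, 4); ‖w_1‖ = 6.4807, so e_1 = (-0.6172, 0.4629, 0.0000, 0.1543, 0.6172).
e_1·w_2 = (-0.6172)·1 + 0.4629·(-4) + 0.0000·(-3) + 0.1543·0 + 0.6172·(-2) = -3.7033.
u_2 = w_2 + 3.7033·e_1 = (-1.2857, -2.2857, -3.0000, 0.5714, 0.2857).
‖u_2‖ = 4.0356, so e_2 = (-0.3186, -0.5664, -0.7434, 0.1416, 0.0708).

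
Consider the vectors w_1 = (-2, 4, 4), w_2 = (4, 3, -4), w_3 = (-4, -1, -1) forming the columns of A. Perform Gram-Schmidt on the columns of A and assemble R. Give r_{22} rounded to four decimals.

r_{22} = 6.0828

w_1 = (-2, 4, 4); ‖w_1‖ = 6.0000, so q_1 = (-0.3333, 0.6667, 0.6667).
q_1·w_2 = (-0.3333)·4 + 0.6667·3 + 0.6667·(-4) = -2.0000.
u_2 = w_2 + 2.0000·q_1 = (3.3333, 4.3333, -2.6667).
r_{22} = ‖u_2‖ = 6.0828.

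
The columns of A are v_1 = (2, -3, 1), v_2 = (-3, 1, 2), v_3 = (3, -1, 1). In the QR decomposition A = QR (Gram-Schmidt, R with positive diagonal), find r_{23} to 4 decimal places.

v_1 = (2, -3, 1); ‖v_1‖ = 3.7417, so e_1 = (0.5345, -0.8018, 0.2673).
e_1·v_2 = 0.5345·(-3) + (-0.8018)·1 + 0.2673·2 = -1.8708.
u_2 = v_2 + 1.8708·e_1 = (-2.0000, -0.5000, 2.5000).
‖u_2‖ = 3.2404, so e_2 = (-0.6172, -0.1543, 0.7715).
r_{23} = e_2·v_3 = -0.9258.

r_{23} = -0.9258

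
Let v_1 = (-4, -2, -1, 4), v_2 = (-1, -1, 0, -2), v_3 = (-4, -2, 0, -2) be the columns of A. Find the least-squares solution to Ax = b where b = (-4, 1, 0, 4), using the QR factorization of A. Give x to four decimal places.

x = (-0.3830, -5.5532, 2.7553)

v_1 = (-4, -2, -1, 4); ‖v_1‖ = 6.0828, so q_1 = (-0.6576, -0.3288, -0.1644, 0.6576).
q_1·v_2 = (-0.6576)·(-1) + (-0.3288)·(-1) + (-0.1644)·0 + 0.6576·(-2) = -0.3288.
u_2 = v_2 + 0.3288·q_1 = (-1.2162, -1.1081, -0.0541, -1.7838).
‖u_2‖ = 2.4273, so q_2 = (-0.5011, -0.4565, -0.0223, -0.7349).
q_1·v_3 = (-0.6576)·(-4) + (-0.3288)·(-2) + (-0.1644)·0 + 0.6576·(-2) = 1.9728; q_2·v_3 = (-0.5011)·(-4) + (-0.4565)·(-2) + (-0.0223)·0 + (-0.7349)·(-2) = 4.3870.
u_3 = v_3 − 1.9728·q_1 − 4.3870·q_2 = (-0.5046, 0.6514, 0.4220, -0.0734).
‖u_3‖ = 0.9286, so q_3 = (-0.5434, 0.7014, 0.4544, -0.0790).
Qᵀb = (4.9320, -1.3918, 2.5587).
Back-substitute: x_3 = 2.5587/0.9286 = 2.7553.
x_2 = (-1.3918 − 4.3870·2.7553)/2.4273 = -5.5532.
x_1 = (4.9320 + 0.3288·(-5.5532) − 1.9728·2.7553)/6.0828 = -0.3830.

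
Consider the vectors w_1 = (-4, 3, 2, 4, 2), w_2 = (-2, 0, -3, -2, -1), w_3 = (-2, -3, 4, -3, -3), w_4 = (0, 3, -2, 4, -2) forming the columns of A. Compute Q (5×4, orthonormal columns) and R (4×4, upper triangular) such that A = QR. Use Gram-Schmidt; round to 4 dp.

e_1 = w_1/‖w_1‖ = (-4, 3, 2, 4, 2)/7.0000 = (-0.5714, 0.4286, 0.2857, 0.5714, 0.2857).
r_{12} = e_1·w_2 = -1.1429.
u_2 = w_2 + 1.1429·e_1 = (-2.6531, 0.4898, -2.6735, -1.3469, -0.6735).
‖u_2‖ = 4.0858, so e_2 = (-0.6493, 0.1199, -0.6543, -0.3297, -0.1648).
r_{13} = e_1·w_3 = -1.5714; r_{23} = e_2·w_3 = -0.1948.
u_3 = w_3 + 1.5714·e_1 + 0.1948·e_2 = (-3.0244, -2.3032, 4.3215, -2.1663, -2.5831).
‖u_3‖ = 6.6703, so e_3 = (-0.4534, -0.3453, 0.6479, -0.3248, -0.3873).
r_{14} = e_1·w_4 = 2.4286; r_{24} = e_2·w_4 = 0.6793; r_{34} = e_3·w_4 = -2.8562.
u_4 = w_4 − 2.4286·e_1 − 0.6793·e_2 + 2.8562·e_3 = (0.5338, 0.8916, -0.3990, 1.9086, -3.6880).
‖u_4‖ = 4.2992, so e_4 = (0.1242, 0.2074, -0.0928, 0.4439, -0.8578).

Q = [[-0.5714, -0.6493, -0.4534, 0.1242], [0.4286, 0.1199, -0.3453, 0.2074], [0.2857, -0.6543, 0.6479, -0.0928], [0.5714, -0.3297, -0.3248, 0.4439], [0.2857, -0.1648, -0.3873, -0.8578]], R = [[7.0000, -1.1429, -1.5714, 2.4286], [0.0000, 4.0858, -0.1948, 0.6793], [0.0000, 0.0000, 6.6703, -2.8562], [0.0000, 0.0000, 0.0000, 4.2992]]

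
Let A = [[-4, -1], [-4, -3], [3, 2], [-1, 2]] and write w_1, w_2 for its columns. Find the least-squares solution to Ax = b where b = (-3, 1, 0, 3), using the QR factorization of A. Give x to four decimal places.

w_1 = (-4, -4, 3, -1); ‖w_1‖ = 6.4807, so e_1 = (-0.6172, -0.6172, 0.4629, -0.1543).
e_1·w_2 = (-0.6172)·(-1) + (-0.6172)·(-3) + 0.4629·2 + (-0.1543)·2 = 3.0861.
u_2 = w_2 − 3.0861·e_1 = (0.9048, -1.0952, 0.5714, 2.4762).
‖u_2‖ = 2.9114, so e_2 = (0.3108, -0.3762, 0.1963, 0.8505).
Qᵀb = (0.7715, 1.2431).
Back-substitute: x_2 = 1.2431/2.9114 = 0.4270.
x_1 = (0.7715 − 3.0861·0.4270)/6.4807 = -0.0843.

x = (-0.0843, 0.4270)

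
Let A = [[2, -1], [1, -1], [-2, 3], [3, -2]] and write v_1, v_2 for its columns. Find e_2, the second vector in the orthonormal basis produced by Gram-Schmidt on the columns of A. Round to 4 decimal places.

v_1 = (2, 1, -2, 3); ‖v_1‖ = 4.2426, so e_1 = (0.4714, 0.2357, -0.4714, 0.7071).
e_1·v_2 = 0.4714·(-1) + 0.2357·(-1) + (-0.4714)·3 + 0.7071·(-2) = -3.5355.
u_2 = v_2 + 3.5355·e_1 = (0.6667, -0.1667, 1.3333, 0.5000).
‖u_2‖ = 1.5811, so e_2 = (0.4216, -0.1054, 0.8433, 0.3162).

e_2 = (0.4216, -0.1054, 0.8433, 0.3162)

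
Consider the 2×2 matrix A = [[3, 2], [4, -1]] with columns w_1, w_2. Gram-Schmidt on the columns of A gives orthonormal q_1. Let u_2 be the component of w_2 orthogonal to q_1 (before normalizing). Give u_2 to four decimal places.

u_2 = (1.7600, -1.3200)

w_1 = (3, 4); ‖w_1‖ = 5.0000, so q_1 = (0.6000, 0.8000).
q_1·w_2 = 0.6000·2 + 0.8000·(-1) = 0.4000.
u_2 = w_2 − 0.4000·q_1 = (1.7600, -1.3200).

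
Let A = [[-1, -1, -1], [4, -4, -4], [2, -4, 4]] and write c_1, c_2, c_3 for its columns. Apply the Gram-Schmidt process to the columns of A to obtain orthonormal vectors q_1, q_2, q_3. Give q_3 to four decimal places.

q_3 = (-0.6247, -0.4685, 0.6247)

q_1 = c_1/‖c_1‖ = (-1, 4, 2)/4.5826 = (-0.2182, 0.8729, 0.4364).
r_{12} = q_1·c_2 = -5.0190.
u_2 = c_2 + 5.0190·q_1 = (-2.0952, 0.3810, -1.8095).
‖u_2‖ = 2.7946, so q_2 = (-0.7498, 0.1363, -0.6475).
r_{13} = q_1·c_3 = -1.5275; r_{23} = q_2·c_3 = -2.3856.
u_3 = c_3 + 1.5275·q_1 + 2.3856·q_2 = (-3.1220, -2.3415, 3.1220).
‖u_3‖ = 4.9976, so q_3 = (-0.6247, -0.4685, 0.6247).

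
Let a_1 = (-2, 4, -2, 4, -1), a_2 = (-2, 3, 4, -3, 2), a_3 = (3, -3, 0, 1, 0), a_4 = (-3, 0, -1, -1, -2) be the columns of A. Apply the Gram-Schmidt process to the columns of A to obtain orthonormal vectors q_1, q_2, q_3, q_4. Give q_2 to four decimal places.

a_1 = (-2, 4, -2, 4, -1); ‖a_1‖ = 6.4031, so q_1 = (-0.3123, 0.6247, -0.3123, 0.6247, -0.1562).
q_1·a_2 = (-0.3123)·(-2) + 0.6247·3 + (-0.3123)·4 + 0.6247·(-3) + (-0.1562)·2 = -0.9370.
u_2 = a_2 + 0.9370·q_1 = (-2.2927, 3.5854, 3.7073, -2.4146, 1.8537).
‖u_2‖ = 6.4126, so q_2 = (-0.3575, 0.5591, 0.5781, -0.3765, 0.2891).

q_2 = (-0.3575, 0.5591, 0.5781, -0.3765, 0.2891)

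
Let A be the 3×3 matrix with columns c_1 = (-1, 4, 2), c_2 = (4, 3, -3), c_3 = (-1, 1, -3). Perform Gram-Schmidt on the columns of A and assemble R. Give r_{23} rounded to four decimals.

r_{23} = 1.3922

c_1 = (-1, 4, 2); ‖c_1‖ = 4.5826, so e_1 = (-0.2182, 0.8729, 0.4364).
e_1·c_2 = (-0.2182)·4 + 0.8729·3 + 0.4364·(-3) = 0.4364.
u_2 = c_2 − 0.4364·e_1 = (4.0952, 2.6190, -3.1905).
‖u_2‖ = 5.8146, so e_2 = (0.7043, 0.4504, -0.5487).
r_{23} = e_2·c_3 = 1.3922.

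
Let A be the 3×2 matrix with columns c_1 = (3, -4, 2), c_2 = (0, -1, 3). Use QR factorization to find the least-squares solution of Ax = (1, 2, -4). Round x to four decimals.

c_1 = (3, -4, 2); ‖c_1‖ = 5.3852, so q_1 = (0.5571, -0.7428, 0.3714).
q_1·c_2 = 0.5571·0 + (-0.7428)·(-1) + 0.3714·3 = 1.8570.
u_2 = c_2 − 1.8570·q_1 = (-1.0345, 0.3793, 2.3103).
‖u_2‖ = 2.5596, so q_2 = (-0.4042, 0.1482, 0.9026).
Qᵀb = (-2.4140, -3.7182).
Back-substitute: x_2 = -3.7182/2.5596 = -1.4526.
x_1 = (-2.4140 − 1.8570·(-1.4526))/5.3852 = 0.0526.

x = (0.0526, -1.4526)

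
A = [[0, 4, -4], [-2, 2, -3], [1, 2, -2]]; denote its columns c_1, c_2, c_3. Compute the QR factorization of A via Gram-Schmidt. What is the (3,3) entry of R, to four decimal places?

r_{33} = 0.3714

c_1 = (0, -2, 1); ‖c_1‖ = 2.2361, so e_1 = (0.0000, -0.8944, 0.4472).
e_1·c_2 = 0.0000·4 + (-0.8944)·2 + 0.4472·2 = -0.8944.
u_2 = c_2 + 0.8944·e_1 = (4.0000, 1.2000, 2.4000).
‖u_2‖ = 4.8166, so e_2 = (0.8305, 0.2491, 0.4983).
e_1·c_3 = 0.0000·(-4) + (-0.8944)·(-3) + 0.4472·(-2) = 1.7889; e_2·c_3 = 0.8305·(-4) + 0.2491·(-3) + 0.4983·(-2) = -5.0658.
u_3 = c_3 − 1.7889·e_1 + 5.0658·e_2 = (0.2069, -0.1379, -0.2759).
r_{33} = ‖u_3‖ = 0.3714.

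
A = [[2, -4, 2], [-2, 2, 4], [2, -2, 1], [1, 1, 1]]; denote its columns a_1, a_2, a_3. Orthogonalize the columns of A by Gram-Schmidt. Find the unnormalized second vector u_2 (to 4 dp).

u_2 = (-1.6923, -0.3077, 0.3077, 2.1538)

a_1 = (2, -2, 2, 1); ‖a_1‖ = 3.6056, so q_1 = (0.5547, -0.5547, 0.5547, 0.2774).
q_1·a_2 = 0.5547·(-4) + (-0.5547)·2 + 0.5547·(-2) + 0.2774·1 = -4.1603.
u_2 = a_2 + 4.1603·q_1 = (-1.6923, -0.3077, 0.3077, 2.1538).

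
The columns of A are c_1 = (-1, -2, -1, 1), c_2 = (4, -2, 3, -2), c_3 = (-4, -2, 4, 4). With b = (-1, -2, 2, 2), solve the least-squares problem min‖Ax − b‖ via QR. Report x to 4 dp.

x = (0.3726, 0.2234, 0.4386)

q_1 = c_1/‖c_1‖ = (-1, -2, -1, 1)/2.6458 = (-0.3780, -0.7559, -0.3780, 0.3780).
r_{12} = q_1·c_2 = -1.8898.
u_2 = c_2 + 1.8898·q_1 = (3.2857, -3.4286, 2.2857, -1.2857).
‖u_2‖ = 5.4248, so q_2 = (0.6057, -0.6320, 0.4213, -0.2370).
r_{13} = q_1·c_3 = 3.0237; r_{23} = q_2·c_3 = -0.4213.
u_3 = c_3 − 3.0237·q_1 + 0.4213·q_2 = (-2.6019, 0.0194, 5.3204, 2.7573).
‖u_3‖ = 6.5330, so q_3 = (-0.3983, 0.0030, 0.8144, 0.4221).
Qᵀb = (1.8898, 1.0270, 2.8652).
Back-substitute: x_3 = 2.8652/6.5330 = 0.4386.
x_2 = (1.0270 + 0.4213·0.4386)/5.4248 = 0.2234.
x_1 = (1.8898 + 1.8898·0.2234 − 3.0237·0.4386)/2.6458 = 0.3726.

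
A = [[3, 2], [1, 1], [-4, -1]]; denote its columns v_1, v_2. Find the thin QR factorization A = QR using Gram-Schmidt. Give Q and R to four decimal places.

q_1 = v_1/‖v_1‖ = (3, 1, -4)/5.0990 = (0.5883, 0.1961, -0.7845).
r_{12} = q_1·v_2 = 2.1573.
u_2 = v_2 − 2.1573·q_1 = (0.7308, 0.5769, 0.6923).
‖u_2‖ = 1.1602, so q_2 = (0.6298, 0.4972, 0.5967).

Q = [[0.5883, 0.6298], [0.1961, 0.4972], [-0.7845, 0.5967]], R = [[5.0990, 2.1573], [0.0000, 1.1602]]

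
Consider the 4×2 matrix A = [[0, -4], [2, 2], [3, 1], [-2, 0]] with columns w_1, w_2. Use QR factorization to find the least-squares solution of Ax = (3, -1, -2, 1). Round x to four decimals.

e_1 = w_1/‖w_1‖ = (0, 2, 3, -2)/4.1231 = (0.0000, 0.4851, 0.7276, -0.4851).
r_{12} = e_1·w_2 = 1.6977.
u_2 = w_2 − 1.6977·e_1 = (-4.0000, 1.1765, -0.2353, 0.8235).
‖u_2‖ = 4.2565, so e_2 = (-0.9397, 0.2764, -0.0553, 0.1935).
Qᵀb = (-2.4254, -2.7916).
Back-substitute: x_2 = -2.7916/4.2565 = -0.6558.
x_1 = (-2.4254 − 1.6977·(-0.6558))/4.1231 = -0.3182.

x = (-0.3182, -0.6558)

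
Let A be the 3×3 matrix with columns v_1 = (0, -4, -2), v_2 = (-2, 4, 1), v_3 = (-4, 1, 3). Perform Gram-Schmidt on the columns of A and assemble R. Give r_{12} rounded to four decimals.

r_{12} = -4.0249

v_1 = (0, -4, -2); ‖v_1‖ = 4.4721, so e_1 = (0.0000, -0.8944, -0.4472).
r_{12} = e_1·v_2 = -4.0249.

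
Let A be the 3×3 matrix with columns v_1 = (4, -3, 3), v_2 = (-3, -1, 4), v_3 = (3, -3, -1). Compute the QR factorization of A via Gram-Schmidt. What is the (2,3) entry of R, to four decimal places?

v_1 = (4, -3, 3); ‖v_1‖ = 5.8310, so e_1 = (0.6860, -0.5145, 0.5145).
e_1·v_2 = 0.6860·(-3) + (-0.5145)·(-1) + 0.5145·4 = 0.5145.
u_2 = v_2 − 0.5145·e_1 = (-3.3529, -0.7353, 3.7353).
‖u_2‖ = 5.0730, so e_2 = (-0.6609, -0.1449, 0.7363).
r_{23} = e_2·v_3 = -2.2843.

r_{23} = -2.2843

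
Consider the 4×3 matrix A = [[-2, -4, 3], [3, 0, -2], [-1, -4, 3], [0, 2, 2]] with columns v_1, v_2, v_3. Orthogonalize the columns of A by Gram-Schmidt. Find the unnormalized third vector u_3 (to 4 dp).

u_3 = (0.2222, 0.5000, 1.0556, 2.5556)

v_1 = (-2, 3, -1, 0); ‖v_1‖ = 3.7417, so e_1 = (-0.5345, 0.8018, -0.2673, 0.0000).
e_1·v_2 = (-0.5345)·(-4) + 0.8018·0 + (-0.2673)·(-4) + 0.0000·2 = 3.2071.
u_2 = v_2 − 3.2071·e_1 = (-2.2857, -2.5714, -3.1429, 2.0000).
‖u_2‖ = 5.0709, so e_2 = (-0.4507, -0.5071, -0.6198, 0.3944).
e_1·v_3 = (-0.5345)·3 + 0.8018·(-2) + (-0.2673)·3 + 0.0000·2 = -4.0089; e_2·v_3 = (-0.4507)·3 + (-0.5071)·(-2) + (-0.6198)·3 + 0.3944·2 = -1.4086.
u_3 = v_3 + 4.0089·e_1 + 1.4086·e_2 = (0.2222, 0.5000, 1.0556, 2.5556).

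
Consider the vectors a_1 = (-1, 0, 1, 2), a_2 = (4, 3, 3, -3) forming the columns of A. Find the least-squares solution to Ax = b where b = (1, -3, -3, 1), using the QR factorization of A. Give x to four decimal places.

q_1 = a_1/‖a_1‖ = (-1, 0, 1, 2)/2.4495 = (-0.4082, 0.0000, 0.4082, 0.8165).
r_{12} = q_1·a_2 = -2.8577.
u_2 = a_2 + 2.8577·q_1 = (2.8333, 3.0000, 4.1667, -0.6667).
‖u_2‖ = 5.9020, so q_2 = (0.4801, 0.5083, 0.7060, -0.1130).
Qᵀb = (-0.8165, -3.2757).
Back-substitute: x_2 = -3.2757/5.9020 = -0.5550.
x_1 = (-0.8165 + 2.8577·(-0.5550))/2.4495 = -0.9809.

x = (-0.9809, -0.5550)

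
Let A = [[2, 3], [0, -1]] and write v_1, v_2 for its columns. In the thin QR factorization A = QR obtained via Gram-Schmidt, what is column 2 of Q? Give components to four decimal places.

e_1 = v_1/‖v_1‖ = (2, 0)/2.0000 = (1.0000, 0.0000).
r_{12} = e_1·v_2 = 3.0000.
u_2 = v_2 − 3.0000·e_1 = (0.0000, -1.0000).
‖u_2‖ = 1.0000, so e_2 = (0.0000, -1.0000).

e_2 = (0.0000, -1.0000)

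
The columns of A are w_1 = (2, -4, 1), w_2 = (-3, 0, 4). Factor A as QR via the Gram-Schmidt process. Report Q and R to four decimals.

w_1 = (2, -4, 1); ‖w_1‖ = 4.5826, so q_1 = (0.4364, -0.8729, 0.2182).
q_1·w_2 = 0.4364·(-3) + (-0.8729)·0 + 0.2182·4 = -0.4364.
u_2 = w_2 + 0.4364·q_1 = (-2.8095, -0.3810, 4.0952).
‖u_2‖ = 4.9809, so q_2 = (-0.5641, -0.0765, 0.8222).

Q = [[0.4364, -0.5641], [-0.8729, -0.0765], [0.2182, 0.8222]], R = [[4.5826, -0.4364], [0.0000, 4.9809]]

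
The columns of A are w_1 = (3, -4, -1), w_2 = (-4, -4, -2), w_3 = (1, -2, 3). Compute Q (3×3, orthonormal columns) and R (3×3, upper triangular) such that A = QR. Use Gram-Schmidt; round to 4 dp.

e_1 = w_1/‖w_1‖ = (3, -4, -1)/5.0990 = (0.5883, -0.7845, -0.1961).
r_{12} = e_1·w_2 = 1.1767.
u_2 = w_2 − 1.1767·e_1 = (-4.6923, -3.0769, -1.7692).
‖u_2‖ = 5.8835, so e_2 = (-0.7975, -0.5230, -0.3007).
r_{13} = e_1·w_3 = 1.5689; r_{23} = e_2·w_3 = -0.6537.
u_3 = w_3 − 1.5689·e_1 + 0.6537·e_2 = (-0.4444, -1.1111, 3.1111).
‖u_3‖ = 3.3333, so e_3 = (-0.1333, -0.3333, 0.9333).

Q = [[0.5883, -0.7975, -0.1333], [-0.7845, -0.5230, -0.3333], [-0.1961, -0.3007, 0.9333]], R = [[5.0990, 1.1767, 1.5689], [0.0000, 5.8835, -0.6537], [0.0000, 0.0000, 3.3333]]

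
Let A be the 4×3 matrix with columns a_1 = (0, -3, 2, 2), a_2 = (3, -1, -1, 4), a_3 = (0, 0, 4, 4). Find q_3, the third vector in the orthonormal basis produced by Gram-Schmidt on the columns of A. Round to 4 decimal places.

q_3 = (-0.1177, 0.6746, 0.6040, 0.4079)

a_1 = (0, -3, 2, 2); ‖a_1‖ = 4.1231, so q_1 = (0.0000, -0.7276, 0.4851, 0.4851).
q_1·a_2 = 0.0000·3 + (-0.7276)·(-1) + 0.4851·(-1) + 0.4851·4 = 2.1828.
u_2 = a_2 − 2.1828·q_1 = (3.0000, 0.5882, -2.0588, 2.9412).
‖u_2‖ = 4.7154, so q_2 = (0.6362, 0.1247, -0.4366, 0.6237).
q_1·a_3 = 0.0000·0 + (-0.7276)·0 + 0.4851·4 + 0.4851·4 = 3.8806; q_2·a_3 = 0.6362·0 + 0.1247·0 + (-0.4366)·4 + 0.6237·4 = 0.7485.
u_3 = a_3 − 3.8806·q_1 − 0.7485·q_2 = (-0.4762, 2.7302, 2.4444, 1.6508).
‖u_3‖ = 4.0473, so q_3 = (-0.1177, 0.6746, 0.6040, 0.4079).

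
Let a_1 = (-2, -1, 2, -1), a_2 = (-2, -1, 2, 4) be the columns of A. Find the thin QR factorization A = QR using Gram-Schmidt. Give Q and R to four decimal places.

Q = [[-0.6325, -0.2108], [-0.3162, -0.1054], [0.6325, 0.2108], [-0.3162, 0.9487]], R = [[3.1623, 1.5811], [0.0000, 4.7434]]

e_1 = a_1/‖a_1‖ = (-2, -1, 2, -1)/3.1623 = (-0.6325, -0.3162, 0.6325, -0.3162).
r_{12} = e_1·a_2 = 1.5811.
u_2 = a_2 − 1.5811·e_1 = (-1.0000, -0.5000, 1.0000, 4.5000).
‖u_2‖ = 4.7434, so e_2 = (-0.2108, -0.1054, 0.2108, 0.9487).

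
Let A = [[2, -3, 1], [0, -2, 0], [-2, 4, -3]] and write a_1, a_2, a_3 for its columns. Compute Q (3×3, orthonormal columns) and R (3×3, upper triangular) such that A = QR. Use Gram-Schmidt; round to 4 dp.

q_1 = a_1/‖a_1‖ = (2, 0, -2)/2.8284 = (0.7071, 0.0000, -0.7071).
r_{12} = q_1·a_2 = -4.9497.
u_2 = a_2 + 4.9497·q_1 = (0.5000, -2.0000, 0.5000).
‖u_2‖ = 2.1213, so q_2 = (0.2357, -0.9428, 0.2357).
r_{13} = q_1·a_3 = 2.8284; r_{23} = q_2·a_3 = -0.4714.
u_3 = a_3 − 2.8284·q_1 + 0.4714·q_2 = (-0.8889, -0.4444, -0.8889).
‖u_3‖ = 1.3333, so q_3 = (-0.6667, -0.3333, -0.6667).

Q = [[0.7071, 0.2357, -0.6667], [0.0000, -0.9428, -0.3333], [-0.7071, 0.2357, -0.6667]], R = [[2.8284, -4.9497, 2.8284], [0.0000, 2.1213, -0.4714], [0.0000, 0.0000, 1.3333]]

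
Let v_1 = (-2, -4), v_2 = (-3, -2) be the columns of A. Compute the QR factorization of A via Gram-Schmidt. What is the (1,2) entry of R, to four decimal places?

r_{12} = 3.1305

v_1 = (-2, -4); ‖v_1‖ = 4.4721, so e_1 = (-0.4472, -0.8944).
r_{12} = e_1·v_2 = 3.1305.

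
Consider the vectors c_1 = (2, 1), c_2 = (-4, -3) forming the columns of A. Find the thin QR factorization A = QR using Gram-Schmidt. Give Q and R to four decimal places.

Q = [[0.8944, 0.4472], [0.4472, -0.8944]], R = [[2.2361, -4.9193], [0.0000, 0.8944]]

q_1 = c_1/‖c_1‖ = (2, 1)/2.2361 = (0.8944, 0.4472).
r_{12} = q_1·c_2 = -4.9193.
u_2 = c_2 + 4.9193·q_1 = (0.4000, -0.8000).
‖u_2‖ = 0.8944, so q_2 = (0.4472, -0.8944).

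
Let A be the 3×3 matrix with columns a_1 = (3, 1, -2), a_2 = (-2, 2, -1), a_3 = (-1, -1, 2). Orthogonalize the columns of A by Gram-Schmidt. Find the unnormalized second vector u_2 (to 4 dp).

q_1 = a_1/‖a_1‖ = (3, 1, -2)/3.7417 = (0.8018, 0.2673, -0.5345).
r_{12} = q_1·a_2 = -0.5345.
u_2 = a_2 + 0.5345·q_1 = (-1.5714, 2.1429, -1.2857).

u_2 = (-1.5714, 2.1429, -1.2857)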